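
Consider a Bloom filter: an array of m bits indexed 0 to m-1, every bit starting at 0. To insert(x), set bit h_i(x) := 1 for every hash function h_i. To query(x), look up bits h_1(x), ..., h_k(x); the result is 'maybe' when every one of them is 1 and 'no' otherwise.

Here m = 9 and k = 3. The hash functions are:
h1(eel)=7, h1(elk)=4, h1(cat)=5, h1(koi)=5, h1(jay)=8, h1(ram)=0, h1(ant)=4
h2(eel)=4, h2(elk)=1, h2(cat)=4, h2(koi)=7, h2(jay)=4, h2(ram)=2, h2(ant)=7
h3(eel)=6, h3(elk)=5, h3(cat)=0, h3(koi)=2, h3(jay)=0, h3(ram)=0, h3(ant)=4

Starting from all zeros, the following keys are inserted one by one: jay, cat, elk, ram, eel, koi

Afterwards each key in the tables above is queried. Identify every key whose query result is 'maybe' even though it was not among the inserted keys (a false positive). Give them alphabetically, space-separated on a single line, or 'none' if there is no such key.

Start: bits=000000000
After insert 'jay': sets bits 0 4 8 -> bits=100010001
After insert 'cat': sets bits 0 4 5 -> bits=100011001
After insert 'elk': sets bits 1 4 5 -> bits=110011001
After insert 'ram': sets bits 0 2 -> bits=111011001
After insert 'eel': sets bits 4 6 7 -> bits=111011111
After insert 'koi': sets bits 2 5 7 -> bits=111011111
Not inserted: ant — query each against bits=111011111:
query ant: checks bit4=1, bit7=1 (all 1) -> maybe => FALSE POSITIVE
False positives (alphabetical): ant

Answer: ant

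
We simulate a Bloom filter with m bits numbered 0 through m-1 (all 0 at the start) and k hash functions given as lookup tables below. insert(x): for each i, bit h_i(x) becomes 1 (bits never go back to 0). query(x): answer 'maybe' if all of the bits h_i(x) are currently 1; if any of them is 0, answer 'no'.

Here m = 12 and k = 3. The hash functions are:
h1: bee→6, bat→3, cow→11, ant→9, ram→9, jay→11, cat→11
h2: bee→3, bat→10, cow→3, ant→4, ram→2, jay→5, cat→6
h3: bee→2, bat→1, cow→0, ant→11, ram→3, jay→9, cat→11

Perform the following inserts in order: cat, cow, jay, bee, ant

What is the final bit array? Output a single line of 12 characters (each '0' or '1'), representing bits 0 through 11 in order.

Answer: 101111100101

Derivation:
Start: bits=000000000000
After insert 'cat': sets bits 6 11 -> bits=000000100001
After insert 'cow': sets bits 0 3 11 -> bits=100100100001
After insert 'jay': sets bits 5 9 11 -> bits=100101100101
After insert 'bee': sets bits 2 3 6 -> bits=101101100101
After insert 'ant': sets bits 4 9 11 -> bits=101111100101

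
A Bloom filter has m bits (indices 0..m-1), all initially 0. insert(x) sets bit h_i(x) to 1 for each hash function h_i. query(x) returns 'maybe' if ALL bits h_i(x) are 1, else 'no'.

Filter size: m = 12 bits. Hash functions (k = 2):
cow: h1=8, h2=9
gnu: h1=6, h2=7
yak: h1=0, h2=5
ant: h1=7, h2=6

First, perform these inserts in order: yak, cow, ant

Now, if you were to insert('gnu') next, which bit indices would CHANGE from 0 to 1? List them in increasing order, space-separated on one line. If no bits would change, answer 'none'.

Answer: none

Derivation:
Start: bits=000000000000
After insert 'yak': sets bits 0 5 -> bits=100001000000
After insert 'cow': sets bits 8 9 -> bits=100001001100
After insert 'ant': sets bits 6 7 -> bits=100001111100
insert 'gnu' would touch bits 6 7; currently bit6=1, bit7=1
Bits that are 0 among those (would change 0->1): none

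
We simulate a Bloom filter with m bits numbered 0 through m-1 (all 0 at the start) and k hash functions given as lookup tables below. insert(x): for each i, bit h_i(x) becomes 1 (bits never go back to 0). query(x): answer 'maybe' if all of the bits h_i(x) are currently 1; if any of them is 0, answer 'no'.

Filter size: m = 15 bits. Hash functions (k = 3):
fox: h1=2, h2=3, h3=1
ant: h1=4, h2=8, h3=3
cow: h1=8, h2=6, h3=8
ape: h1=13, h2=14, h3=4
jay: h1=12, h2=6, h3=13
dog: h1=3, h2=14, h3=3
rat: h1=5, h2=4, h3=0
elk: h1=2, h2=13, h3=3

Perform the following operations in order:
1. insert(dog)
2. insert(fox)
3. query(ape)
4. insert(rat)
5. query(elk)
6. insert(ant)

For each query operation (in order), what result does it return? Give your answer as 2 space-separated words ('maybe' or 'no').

Answer: no no

Derivation:
Start: bits=000000000000000
Op 1: insert dog -> sets bits 3 14 -> bits=000100000000001
Op 2: insert fox -> sets bits 1 2 3 -> bits=011100000000001
Op 3: query ape -> checks bit4=0, bit13=0, bit14=1 (has a 0) -> no
Op 4: insert rat -> sets bits 0 4 5 -> bits=111111000000001
Op 5: query elk -> checks bit2=1, bit3=1, bit13=0 (has a 0) -> no
Op 6: insert ant -> sets bits 3 4 8 -> bits=111111001000001
Query results in order: no no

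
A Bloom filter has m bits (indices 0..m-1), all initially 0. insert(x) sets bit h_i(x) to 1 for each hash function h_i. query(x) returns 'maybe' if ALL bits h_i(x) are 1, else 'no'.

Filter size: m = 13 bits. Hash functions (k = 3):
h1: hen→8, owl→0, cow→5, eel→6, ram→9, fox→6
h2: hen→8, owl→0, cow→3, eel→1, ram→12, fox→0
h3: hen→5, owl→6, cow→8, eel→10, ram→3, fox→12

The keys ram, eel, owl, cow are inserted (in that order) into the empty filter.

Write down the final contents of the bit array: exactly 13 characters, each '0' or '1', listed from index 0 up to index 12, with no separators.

Start: bits=0000000000000
After insert 'ram': sets bits 3 9 12 -> bits=0001000001001
After insert 'eel': sets bits 1 6 10 -> bits=0101001001101
After insert 'owl': sets bits 0 6 -> bits=1101001001101
After insert 'cow': sets bits 3 5 8 -> bits=1101011011101

Answer: 1101011011101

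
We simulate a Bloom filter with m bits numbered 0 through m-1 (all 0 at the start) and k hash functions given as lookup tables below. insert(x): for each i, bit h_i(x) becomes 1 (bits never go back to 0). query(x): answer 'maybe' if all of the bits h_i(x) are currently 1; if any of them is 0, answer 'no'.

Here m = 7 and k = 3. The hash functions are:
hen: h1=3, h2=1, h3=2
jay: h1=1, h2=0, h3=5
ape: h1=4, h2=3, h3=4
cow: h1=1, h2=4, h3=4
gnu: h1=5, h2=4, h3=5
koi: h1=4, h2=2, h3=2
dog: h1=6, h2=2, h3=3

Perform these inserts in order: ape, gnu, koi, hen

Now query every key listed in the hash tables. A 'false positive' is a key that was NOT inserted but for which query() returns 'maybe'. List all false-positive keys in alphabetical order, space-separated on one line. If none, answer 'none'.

Start: bits=0000000
After insert 'ape': sets bits 3 4 -> bits=0001100
After insert 'gnu': sets bits 4 5 -> bits=0001110
After insert 'koi': sets bits 2 4 -> bits=0011110
After insert 'hen': sets bits 1 2 3 -> bits=0111110
Not inserted: cow dog jay — query each against bits=0111110:
query cow: checks bit1=1, bit4=1 (all 1) -> maybe => FALSE POSITIVE
query dog: checks bit2=1, bit3=1, bit6=0 (has a 0) -> no => not a false positive
query jay: checks bit0=0, bit1=1, bit5=1 (has a 0) -> no => not a false positive
False positives (alphabetical): cow

Answer: cow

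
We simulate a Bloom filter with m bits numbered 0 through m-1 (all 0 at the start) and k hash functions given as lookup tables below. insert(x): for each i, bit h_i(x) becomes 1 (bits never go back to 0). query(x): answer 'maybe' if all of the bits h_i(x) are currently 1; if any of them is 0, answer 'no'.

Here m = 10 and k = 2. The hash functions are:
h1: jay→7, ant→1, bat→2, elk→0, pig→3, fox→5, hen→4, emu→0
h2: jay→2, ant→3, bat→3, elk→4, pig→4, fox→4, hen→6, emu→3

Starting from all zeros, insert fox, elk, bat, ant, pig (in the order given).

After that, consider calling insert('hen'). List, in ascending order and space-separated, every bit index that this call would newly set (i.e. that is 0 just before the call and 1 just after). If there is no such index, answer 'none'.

Answer: 6

Derivation:
Start: bits=0000000000
After insert 'fox': sets bits 4 5 -> bits=0000110000
After insert 'elk': sets bits 0 4 -> bits=1000110000
After insert 'bat': sets bits 2 3 -> bits=1011110000
After insert 'ant': sets bits 1 3 -> bits=1111110000
After insert 'pig': sets bits 3 4 -> bits=1111110000
insert 'hen' would touch bits 4 6; currently bit4=1, bit6=0
Bits that are 0 among those (would change 0->1): 6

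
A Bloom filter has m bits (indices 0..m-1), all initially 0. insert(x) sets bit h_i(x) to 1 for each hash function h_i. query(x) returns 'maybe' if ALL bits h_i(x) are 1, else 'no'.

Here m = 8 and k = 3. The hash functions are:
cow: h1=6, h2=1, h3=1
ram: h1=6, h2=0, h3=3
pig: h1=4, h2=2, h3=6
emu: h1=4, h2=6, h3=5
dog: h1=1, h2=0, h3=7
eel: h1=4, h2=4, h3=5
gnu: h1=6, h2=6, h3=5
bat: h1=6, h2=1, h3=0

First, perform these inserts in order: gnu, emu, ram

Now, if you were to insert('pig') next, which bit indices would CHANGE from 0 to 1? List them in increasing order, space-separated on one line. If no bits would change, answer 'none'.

Answer: 2

Derivation:
Start: bits=00000000
After insert 'gnu': sets bits 5 6 -> bits=00000110
After insert 'emu': sets bits 4 5 6 -> bits=00001110
After insert 'ram': sets bits 0 3 6 -> bits=10011110
insert 'pig' would touch bits 2 4 6; currently bit2=0, bit4=1, bit6=1
Bits that are 0 among those (would change 0->1): 2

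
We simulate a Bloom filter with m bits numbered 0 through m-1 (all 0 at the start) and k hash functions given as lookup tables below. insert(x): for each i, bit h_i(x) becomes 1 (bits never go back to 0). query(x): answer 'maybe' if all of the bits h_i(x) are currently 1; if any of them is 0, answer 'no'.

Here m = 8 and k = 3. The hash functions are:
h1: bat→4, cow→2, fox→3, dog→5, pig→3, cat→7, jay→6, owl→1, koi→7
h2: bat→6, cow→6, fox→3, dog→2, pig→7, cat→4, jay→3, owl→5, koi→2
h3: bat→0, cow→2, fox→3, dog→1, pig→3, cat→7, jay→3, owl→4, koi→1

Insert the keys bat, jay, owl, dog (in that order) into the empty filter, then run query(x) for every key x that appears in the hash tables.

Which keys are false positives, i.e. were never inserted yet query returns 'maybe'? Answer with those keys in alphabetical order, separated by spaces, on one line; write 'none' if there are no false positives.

Answer: cow fox

Derivation:
Start: bits=00000000
After insert 'bat': sets bits 0 4 6 -> bits=10001010
After insert 'jay': sets bits 3 6 -> bits=10011010
After insert 'owl': sets bits 1 4 5 -> bits=11011110
After insert 'dog': sets bits 1 2 5 -> bits=11111110
Not inserted: cat cow fox koi pig — query each against bits=11111110:
query cat: checks bit4=1, bit7=0 (has a 0) -> no => not a false positive
query cow: checks bit2=1, bit6=1 (all 1) -> maybe => FALSE POSITIVE
query fox: checks bit3=1 (all 1) -> maybe => FALSE POSITIVE
query koi: checks bit1=1, bit2=1, bit7=0 (has a 0) -> no => not a false positive
query pig: checks bit3=1, bit7=0 (has a 0) -> no => not a false positive
False positives (alphabetical): cow fox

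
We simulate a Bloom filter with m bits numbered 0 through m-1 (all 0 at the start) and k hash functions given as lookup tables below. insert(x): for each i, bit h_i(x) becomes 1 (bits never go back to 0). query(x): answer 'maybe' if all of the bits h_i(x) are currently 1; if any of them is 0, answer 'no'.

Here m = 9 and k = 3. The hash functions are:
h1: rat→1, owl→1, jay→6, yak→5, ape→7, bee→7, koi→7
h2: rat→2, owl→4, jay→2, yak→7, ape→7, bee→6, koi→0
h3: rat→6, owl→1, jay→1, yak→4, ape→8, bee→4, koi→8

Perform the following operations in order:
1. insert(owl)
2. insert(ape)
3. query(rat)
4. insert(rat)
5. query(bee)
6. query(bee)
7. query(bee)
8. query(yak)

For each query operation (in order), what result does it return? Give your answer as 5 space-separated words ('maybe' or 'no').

Answer: no maybe maybe maybe no

Derivation:
Start: bits=000000000
Op 1: insert owl -> sets bits 1 4 -> bits=010010000
Op 2: insert ape -> sets bits 7 8 -> bits=010010011
Op 3: query rat -> checks bit1=1, bit2=0, bit6=0 (has a 0) -> no
Op 4: insert rat -> sets bits 1 2 6 -> bits=011010111
Op 5: query bee -> checks bit4=1, bit6=1, bit7=1 (all 1) -> maybe
Op 6: query bee -> checks bit4=1, bit6=1, bit7=1 (all 1) -> maybe
Op 7: query bee -> checks bit4=1, bit6=1, bit7=1 (all 1) -> maybe
Op 8: query yak -> checks bit4=1, bit5=0, bit7=1 (has a 0) -> no
Query results in order: no maybe maybe maybe no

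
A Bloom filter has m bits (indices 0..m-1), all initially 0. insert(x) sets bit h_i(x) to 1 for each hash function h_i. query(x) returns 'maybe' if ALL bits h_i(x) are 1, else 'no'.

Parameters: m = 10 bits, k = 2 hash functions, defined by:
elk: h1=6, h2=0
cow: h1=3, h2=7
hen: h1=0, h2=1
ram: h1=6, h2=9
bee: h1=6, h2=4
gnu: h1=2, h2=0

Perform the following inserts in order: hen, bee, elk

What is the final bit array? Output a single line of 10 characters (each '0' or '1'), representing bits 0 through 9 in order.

Answer: 1100101000

Derivation:
Start: bits=0000000000
After insert 'hen': sets bits 0 1 -> bits=1100000000
After insert 'bee': sets bits 4 6 -> bits=1100101000
After insert 'elk': sets bits 0 6 -> bits=1100101000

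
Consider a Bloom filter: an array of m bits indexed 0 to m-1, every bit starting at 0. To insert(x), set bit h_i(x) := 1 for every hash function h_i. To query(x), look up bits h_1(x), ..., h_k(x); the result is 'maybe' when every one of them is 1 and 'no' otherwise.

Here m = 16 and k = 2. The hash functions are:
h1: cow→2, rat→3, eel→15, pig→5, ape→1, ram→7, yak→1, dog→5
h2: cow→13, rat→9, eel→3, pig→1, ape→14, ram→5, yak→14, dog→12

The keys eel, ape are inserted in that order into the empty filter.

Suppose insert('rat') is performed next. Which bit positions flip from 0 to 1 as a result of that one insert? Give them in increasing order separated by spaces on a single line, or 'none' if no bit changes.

Answer: 9

Derivation:
Start: bits=0000000000000000
After insert 'eel': sets bits 3 15 -> bits=0001000000000001
After insert 'ape': sets bits 1 14 -> bits=0101000000000011
insert 'rat' would touch bits 3 9; currently bit3=1, bit9=0
Bits that are 0 among those (would change 0->1): 9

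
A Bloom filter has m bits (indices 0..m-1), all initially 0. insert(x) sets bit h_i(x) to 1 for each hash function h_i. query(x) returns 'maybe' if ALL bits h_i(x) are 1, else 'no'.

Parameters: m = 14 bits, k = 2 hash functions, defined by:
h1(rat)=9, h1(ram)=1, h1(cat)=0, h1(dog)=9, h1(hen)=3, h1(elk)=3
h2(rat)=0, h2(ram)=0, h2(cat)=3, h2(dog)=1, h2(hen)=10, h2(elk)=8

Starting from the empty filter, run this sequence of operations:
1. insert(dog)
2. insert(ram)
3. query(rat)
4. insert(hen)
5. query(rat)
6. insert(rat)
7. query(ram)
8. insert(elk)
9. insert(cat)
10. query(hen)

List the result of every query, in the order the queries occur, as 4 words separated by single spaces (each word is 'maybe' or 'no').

Answer: maybe maybe maybe maybe

Derivation:
Start: bits=00000000000000
Op 1: insert dog -> sets bits 1 9 -> bits=01000000010000
Op 2: insert ram -> sets bits 0 1 -> bits=11000000010000
Op 3: query rat -> checks bit0=1, bit9=1 (all 1) -> maybe
Op 4: insert hen -> sets bits 3 10 -> bits=11010000011000
Op 5: query rat -> checks bit0=1, bit9=1 (all 1) -> maybe
Op 6: insert rat -> sets bits 0 9 -> bits=11010000011000
Op 7: query ram -> checks bit0=1, bit1=1 (all 1) -> maybe
Op 8: insert elk -> sets bits 3 8 -> bits=11010000111000
Op 9: insert cat -> sets bits 0 3 -> bits=11010000111000
Op 10: query hen -> checks bit3=1, bit10=1 (all 1) -> maybe
Query results in order: maybe maybe maybe maybe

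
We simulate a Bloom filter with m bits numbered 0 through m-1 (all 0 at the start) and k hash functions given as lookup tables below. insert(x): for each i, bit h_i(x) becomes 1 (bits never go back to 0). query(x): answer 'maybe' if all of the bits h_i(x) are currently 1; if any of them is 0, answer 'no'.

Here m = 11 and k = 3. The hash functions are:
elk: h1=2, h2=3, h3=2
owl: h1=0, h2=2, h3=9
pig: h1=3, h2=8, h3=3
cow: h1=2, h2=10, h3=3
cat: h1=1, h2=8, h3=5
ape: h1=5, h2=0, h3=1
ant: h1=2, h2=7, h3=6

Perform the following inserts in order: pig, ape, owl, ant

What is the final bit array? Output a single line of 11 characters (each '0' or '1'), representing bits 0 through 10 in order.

Answer: 11110111110

Derivation:
Start: bits=00000000000
After insert 'pig': sets bits 3 8 -> bits=00010000100
After insert 'ape': sets bits 0 1 5 -> bits=11010100100
After insert 'owl': sets bits 0 2 9 -> bits=11110100110
After insert 'ant': sets bits 2 6 7 -> bits=11110111110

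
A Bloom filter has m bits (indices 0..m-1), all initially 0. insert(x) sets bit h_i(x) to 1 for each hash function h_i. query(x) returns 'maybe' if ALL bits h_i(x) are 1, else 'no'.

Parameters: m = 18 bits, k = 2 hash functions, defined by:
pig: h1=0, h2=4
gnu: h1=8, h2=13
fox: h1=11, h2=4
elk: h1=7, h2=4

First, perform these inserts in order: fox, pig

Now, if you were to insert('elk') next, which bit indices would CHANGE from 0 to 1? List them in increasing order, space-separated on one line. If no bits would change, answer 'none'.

Answer: 7

Derivation:
Start: bits=000000000000000000
After insert 'fox': sets bits 4 11 -> bits=000010000001000000
After insert 'pig': sets bits 0 4 -> bits=100010000001000000
insert 'elk' would touch bits 4 7; currently bit4=1, bit7=0
Bits that are 0 among those (would change 0->1): 7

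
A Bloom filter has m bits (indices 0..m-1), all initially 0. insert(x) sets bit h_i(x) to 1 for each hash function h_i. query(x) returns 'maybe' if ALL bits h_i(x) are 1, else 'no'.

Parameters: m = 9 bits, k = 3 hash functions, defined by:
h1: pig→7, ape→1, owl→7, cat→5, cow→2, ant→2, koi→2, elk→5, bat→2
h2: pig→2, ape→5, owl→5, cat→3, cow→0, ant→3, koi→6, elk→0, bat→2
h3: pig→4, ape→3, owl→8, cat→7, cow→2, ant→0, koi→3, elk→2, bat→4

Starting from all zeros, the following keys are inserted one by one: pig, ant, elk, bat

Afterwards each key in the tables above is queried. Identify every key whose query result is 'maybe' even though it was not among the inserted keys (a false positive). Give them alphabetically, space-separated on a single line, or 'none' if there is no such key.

Answer: cat cow

Derivation:
Start: bits=000000000
After insert 'pig': sets bits 2 4 7 -> bits=001010010
After insert 'ant': sets bits 0 2 3 -> bits=101110010
After insert 'elk': sets bits 0 2 5 -> bits=101111010
After insert 'bat': sets bits 2 4 -> bits=101111010
Not inserted: ape cat cow koi owl — query each against bits=101111010:
query ape: checks bit1=0, bit3=1, bit5=1 (has a 0) -> no => not a false positive
query cat: checks bit3=1, bit5=1, bit7=1 (all 1) -> maybe => FALSE POSITIVE
query cow: checks bit0=1, bit2=1 (all 1) -> maybe => FALSE POSITIVE
query koi: checks bit2=1, bit3=1, bit6=0 (has a 0) -> no => not a false positive
query owl: checks bit5=1, bit7=1, bit8=0 (has a 0) -> no => not a false positive
False positives (alphabetical): cat cow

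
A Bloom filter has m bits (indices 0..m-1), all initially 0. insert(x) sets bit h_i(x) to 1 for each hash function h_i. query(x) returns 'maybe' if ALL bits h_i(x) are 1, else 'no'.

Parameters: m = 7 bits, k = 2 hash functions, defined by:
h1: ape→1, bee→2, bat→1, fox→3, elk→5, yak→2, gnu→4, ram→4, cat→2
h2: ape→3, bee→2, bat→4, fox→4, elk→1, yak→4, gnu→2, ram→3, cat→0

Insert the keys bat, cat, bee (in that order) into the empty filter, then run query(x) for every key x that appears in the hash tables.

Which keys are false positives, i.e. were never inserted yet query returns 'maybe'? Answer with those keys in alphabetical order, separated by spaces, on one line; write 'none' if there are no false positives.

Start: bits=0000000
After insert 'bat': sets bits 1 4 -> bits=0100100
After insert 'cat': sets bits 0 2 -> bits=1110100
After insert 'bee': sets bits 2 -> bits=1110100
Not inserted: ape elk fox gnu ram yak — query each against bits=1110100:
query ape: checks bit1=1, bit3=0 (has a 0) -> no => not a false positive
query elk: checks bit1=1, bit5=0 (has a 0) -> no => not a false positive
query fox: checks bit3=0, bit4=1 (has a 0) -> no => not a false positive
query gnu: checks bit2=1, bit4=1 (all 1) -> maybe => FALSE POSITIVE
query ram: checks bit3=0, bit4=1 (has a 0) -> no => not a false positive
query yak: checks bit2=1, bit4=1 (all 1) -> maybe => FALSE POSITIVE
False positives (alphabetical): gnu yak

Answer: gnu yak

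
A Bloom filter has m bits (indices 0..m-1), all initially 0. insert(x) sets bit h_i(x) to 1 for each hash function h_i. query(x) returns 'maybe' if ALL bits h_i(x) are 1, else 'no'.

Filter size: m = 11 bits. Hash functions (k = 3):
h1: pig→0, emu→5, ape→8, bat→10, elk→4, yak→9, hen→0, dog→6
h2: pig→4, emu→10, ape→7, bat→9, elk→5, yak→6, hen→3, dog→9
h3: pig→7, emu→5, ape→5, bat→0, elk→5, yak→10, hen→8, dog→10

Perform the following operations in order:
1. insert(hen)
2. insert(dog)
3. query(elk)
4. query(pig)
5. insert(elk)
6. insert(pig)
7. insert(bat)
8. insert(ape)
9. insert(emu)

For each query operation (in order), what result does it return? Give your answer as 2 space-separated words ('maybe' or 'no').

Answer: no no

Derivation:
Start: bits=00000000000
Op 1: insert hen -> sets bits 0 3 8 -> bits=10010000100
Op 2: insert dog -> sets bits 6 9 10 -> bits=10010010111
Op 3: query elk -> checks bit4=0, bit5=0 (has a 0) -> no
Op 4: query pig -> checks bit0=1, bit4=0, bit7=0 (has a 0) -> no
Op 5: insert elk -> sets bits 4 5 -> bits=10011110111
Op 6: insert pig -> sets bits 0 4 7 -> bits=10011111111
Op 7: insert bat -> sets bits 0 9 10 -> bits=10011111111
Op 8: insert ape -> sets bits 5 7 8 -> bits=10011111111
Op 9: insert emu -> sets bits 5 10 -> bits=10011111111
Query results in order: no no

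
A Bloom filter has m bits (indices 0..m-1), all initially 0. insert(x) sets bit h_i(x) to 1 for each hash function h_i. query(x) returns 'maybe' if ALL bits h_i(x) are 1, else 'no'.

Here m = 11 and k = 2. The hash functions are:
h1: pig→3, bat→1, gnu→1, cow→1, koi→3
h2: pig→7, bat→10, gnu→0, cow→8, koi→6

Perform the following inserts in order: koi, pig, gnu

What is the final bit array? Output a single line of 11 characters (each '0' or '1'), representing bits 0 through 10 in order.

Start: bits=00000000000
After insert 'koi': sets bits 3 6 -> bits=00010010000
After insert 'pig': sets bits 3 7 -> bits=00010011000
After insert 'gnu': sets bits 0 1 -> bits=11010011000

Answer: 11010011000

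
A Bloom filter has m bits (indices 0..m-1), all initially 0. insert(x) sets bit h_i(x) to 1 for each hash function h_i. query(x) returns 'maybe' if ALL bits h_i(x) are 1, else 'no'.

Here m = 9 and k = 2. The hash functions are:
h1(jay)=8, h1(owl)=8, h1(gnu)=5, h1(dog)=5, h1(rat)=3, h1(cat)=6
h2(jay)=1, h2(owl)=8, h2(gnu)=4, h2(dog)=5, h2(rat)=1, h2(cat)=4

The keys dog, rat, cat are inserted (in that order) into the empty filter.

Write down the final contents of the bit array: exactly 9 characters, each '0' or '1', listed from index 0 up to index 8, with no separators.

Start: bits=000000000
After insert 'dog': sets bits 5 -> bits=000001000
After insert 'rat': sets bits 1 3 -> bits=010101000
After insert 'cat': sets bits 4 6 -> bits=010111100

Answer: 010111100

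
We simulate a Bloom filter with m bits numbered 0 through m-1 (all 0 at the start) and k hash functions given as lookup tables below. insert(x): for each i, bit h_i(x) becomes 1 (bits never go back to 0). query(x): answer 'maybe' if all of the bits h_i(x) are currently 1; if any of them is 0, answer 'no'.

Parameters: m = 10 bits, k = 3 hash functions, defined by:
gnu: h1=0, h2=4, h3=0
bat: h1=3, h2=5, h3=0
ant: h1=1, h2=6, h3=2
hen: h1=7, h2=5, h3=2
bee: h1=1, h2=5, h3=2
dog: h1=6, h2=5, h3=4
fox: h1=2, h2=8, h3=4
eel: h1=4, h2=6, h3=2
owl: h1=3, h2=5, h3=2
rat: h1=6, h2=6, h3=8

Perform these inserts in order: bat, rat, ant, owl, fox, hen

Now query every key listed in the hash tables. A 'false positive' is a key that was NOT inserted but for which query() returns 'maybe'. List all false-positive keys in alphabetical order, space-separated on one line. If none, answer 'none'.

Answer: bee dog eel gnu

Derivation:
Start: bits=0000000000
After insert 'bat': sets bits 0 3 5 -> bits=1001010000
After insert 'rat': sets bits 6 8 -> bits=1001011010
After insert 'ant': sets bits 1 2 6 -> bits=1111011010
After insert 'owl': sets bits 2 3 5 -> bits=1111011010
After insert 'fox': sets bits 2 4 8 -> bits=1111111010
After insert 'hen': sets bits 2 5 7 -> bits=1111111110
Not inserted: bee dog eel gnu — query each against bits=1111111110:
query bee: checks bit1=1, bit2=1, bit5=1 (all 1) -> maybe => FALSE POSITIVE
query dog: checks bit4=1, bit5=1, bit6=1 (all 1) -> maybe => FALSE POSITIVE
query eel: checks bit2=1, bit4=1, bit6=1 (all 1) -> maybe => FALSE POSITIVE
query gnu: checks bit0=1, bit4=1 (all 1) -> maybe => FALSE POSITIVE
False positives (alphabetical): bee dog eel gnu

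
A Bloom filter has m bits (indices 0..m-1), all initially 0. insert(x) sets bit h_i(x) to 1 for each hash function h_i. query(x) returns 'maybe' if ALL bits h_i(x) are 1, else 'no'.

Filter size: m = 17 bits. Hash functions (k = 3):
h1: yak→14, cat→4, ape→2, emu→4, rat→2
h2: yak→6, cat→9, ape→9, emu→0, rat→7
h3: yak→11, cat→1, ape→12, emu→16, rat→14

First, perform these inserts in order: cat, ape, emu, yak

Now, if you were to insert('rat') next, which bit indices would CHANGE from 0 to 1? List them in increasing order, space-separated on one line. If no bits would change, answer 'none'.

Answer: 7

Derivation:
Start: bits=00000000000000000
After insert 'cat': sets bits 1 4 9 -> bits=01001000010000000
After insert 'ape': sets bits 2 9 12 -> bits=01101000010010000
After insert 'emu': sets bits 0 4 16 -> bits=11101000010010001
After insert 'yak': sets bits 6 11 14 -> bits=11101010010110101
insert 'rat' would touch bits 2 7 14; currently bit2=1, bit7=0, bit14=1
Bits that are 0 among those (would change 0->1): 7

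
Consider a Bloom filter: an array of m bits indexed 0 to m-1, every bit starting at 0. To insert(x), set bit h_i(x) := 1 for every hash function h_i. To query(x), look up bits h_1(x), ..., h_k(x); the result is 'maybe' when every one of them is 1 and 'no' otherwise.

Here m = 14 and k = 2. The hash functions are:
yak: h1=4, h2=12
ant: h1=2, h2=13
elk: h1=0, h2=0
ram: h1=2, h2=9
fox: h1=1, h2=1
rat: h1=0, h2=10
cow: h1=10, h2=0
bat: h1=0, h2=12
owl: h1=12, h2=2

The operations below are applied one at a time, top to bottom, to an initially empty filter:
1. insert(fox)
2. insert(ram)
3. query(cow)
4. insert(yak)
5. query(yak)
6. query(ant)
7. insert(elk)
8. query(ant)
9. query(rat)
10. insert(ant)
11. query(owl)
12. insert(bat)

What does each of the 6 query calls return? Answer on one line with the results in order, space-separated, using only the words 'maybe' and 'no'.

Answer: no maybe no no no maybe

Derivation:
Start: bits=00000000000000
Op 1: insert fox -> sets bits 1 -> bits=01000000000000
Op 2: insert ram -> sets bits 2 9 -> bits=01100000010000
Op 3: query cow -> checks bit0=0, bit10=0 (has a 0) -> no
Op 4: insert yak -> sets bits 4 12 -> bits=01101000010010
Op 5: query yak -> checks bit4=1, bit12=1 (all 1) -> maybe
Op 6: query ant -> checks bit2=1, bit13=0 (has a 0) -> no
Op 7: insert elk -> sets bits 0 -> bits=11101000010010
Op 8: query ant -> checks bit2=1, bit13=0 (has a 0) -> no
Op 9: query rat -> checks bit0=1, bit10=0 (has a 0) -> no
Op 10: insert ant -> sets bits 2 13 -> bits=11101000010011
Op 11: query owl -> checks bit2=1, bit12=1 (all 1) -> maybe
Op 12: insert bat -> sets bits 0 12 -> bits=11101000010011
Query results in order: no maybe no no no maybe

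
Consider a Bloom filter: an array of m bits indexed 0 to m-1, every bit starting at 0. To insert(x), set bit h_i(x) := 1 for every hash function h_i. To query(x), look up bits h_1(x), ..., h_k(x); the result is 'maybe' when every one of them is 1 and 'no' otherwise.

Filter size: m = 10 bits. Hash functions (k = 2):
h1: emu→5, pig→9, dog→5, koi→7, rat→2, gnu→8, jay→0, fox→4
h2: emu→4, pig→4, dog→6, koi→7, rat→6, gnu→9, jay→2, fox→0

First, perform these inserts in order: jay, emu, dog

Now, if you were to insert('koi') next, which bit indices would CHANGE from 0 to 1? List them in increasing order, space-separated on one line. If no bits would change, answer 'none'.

Answer: 7

Derivation:
Start: bits=0000000000
After insert 'jay': sets bits 0 2 -> bits=1010000000
After insert 'emu': sets bits 4 5 -> bits=1010110000
After insert 'dog': sets bits 5 6 -> bits=1010111000
insert 'koi' would touch bits 7; currently bit7=0
Bits that are 0 among those (would change 0->1): 7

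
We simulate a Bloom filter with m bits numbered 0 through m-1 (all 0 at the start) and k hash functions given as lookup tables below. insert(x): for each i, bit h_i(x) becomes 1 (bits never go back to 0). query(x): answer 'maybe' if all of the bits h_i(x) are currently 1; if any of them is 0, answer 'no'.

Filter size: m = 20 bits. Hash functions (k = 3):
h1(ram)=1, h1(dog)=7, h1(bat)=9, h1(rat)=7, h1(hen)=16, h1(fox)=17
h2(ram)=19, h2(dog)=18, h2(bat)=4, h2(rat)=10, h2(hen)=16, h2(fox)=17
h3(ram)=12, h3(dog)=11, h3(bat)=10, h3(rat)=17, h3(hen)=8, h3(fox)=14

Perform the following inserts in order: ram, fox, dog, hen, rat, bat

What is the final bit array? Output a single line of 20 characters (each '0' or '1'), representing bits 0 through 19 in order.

Start: bits=00000000000000000000
After insert 'ram': sets bits 1 12 19 -> bits=01000000000010000001
After insert 'fox': sets bits 14 17 -> bits=01000000000010100101
After insert 'dog': sets bits 7 11 18 -> bits=01000001000110100111
After insert 'hen': sets bits 8 16 -> bits=01000001100110101111
After insert 'rat': sets bits 7 10 17 -> bits=01000001101110101111
After insert 'bat': sets bits 4 9 10 -> bits=01001001111110101111

Answer: 01001001111110101111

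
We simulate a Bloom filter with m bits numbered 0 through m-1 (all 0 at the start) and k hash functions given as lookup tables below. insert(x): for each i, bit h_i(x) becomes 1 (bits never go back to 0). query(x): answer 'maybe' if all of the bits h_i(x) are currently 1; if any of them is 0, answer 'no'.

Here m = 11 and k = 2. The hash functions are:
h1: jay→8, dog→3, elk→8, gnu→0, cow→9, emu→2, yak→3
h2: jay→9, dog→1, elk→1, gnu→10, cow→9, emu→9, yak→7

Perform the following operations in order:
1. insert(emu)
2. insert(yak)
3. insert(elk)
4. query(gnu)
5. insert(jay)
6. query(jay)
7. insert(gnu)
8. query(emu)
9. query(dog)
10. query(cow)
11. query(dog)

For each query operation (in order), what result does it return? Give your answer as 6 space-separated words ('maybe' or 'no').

Answer: no maybe maybe maybe maybe maybe

Derivation:
Start: bits=00000000000
Op 1: insert emu -> sets bits 2 9 -> bits=00100000010
Op 2: insert yak -> sets bits 3 7 -> bits=00110001010
Op 3: insert elk -> sets bits 1 8 -> bits=01110001110
Op 4: query gnu -> checks bit0=0, bit10=0 (has a 0) -> no
Op 5: insert jay -> sets bits 8 9 -> bits=01110001110
Op 6: query jay -> checks bit8=1, bit9=1 (all 1) -> maybe
Op 7: insert gnu -> sets bits 0 10 -> bits=11110001111
Op 8: query emu -> checks bit2=1, bit9=1 (all 1) -> maybe
Op 9: query dog -> checks bit1=1, bit3=1 (all 1) -> maybe
Op 10: query cow -> checks bit9=1 (all 1) -> maybe
Op 11: query dog -> checks bit1=1, bit3=1 (all 1) -> maybe
Query results in order: no maybe maybe maybe maybe maybe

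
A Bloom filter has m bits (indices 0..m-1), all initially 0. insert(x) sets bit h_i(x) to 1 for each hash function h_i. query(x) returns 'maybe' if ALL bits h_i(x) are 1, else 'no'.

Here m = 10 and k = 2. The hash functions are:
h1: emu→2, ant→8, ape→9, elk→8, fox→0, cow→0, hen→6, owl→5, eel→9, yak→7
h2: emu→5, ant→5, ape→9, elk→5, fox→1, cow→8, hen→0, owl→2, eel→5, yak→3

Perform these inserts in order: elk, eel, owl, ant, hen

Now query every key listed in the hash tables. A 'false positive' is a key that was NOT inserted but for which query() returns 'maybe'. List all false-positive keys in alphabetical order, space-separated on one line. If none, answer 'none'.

Start: bits=0000000000
After insert 'elk': sets bits 5 8 -> bits=0000010010
After insert 'eel': sets bits 5 9 -> bits=0000010011
After insert 'owl': sets bits 2 5 -> bits=0010010011
After insert 'ant': sets bits 5 8 -> bits=0010010011
After insert 'hen': sets bits 0 6 -> bits=1010011011
Not inserted: ape cow emu fox yak — query each against bits=1010011011:
query ape: checks bit9=1 (all 1) -> maybe => FALSE POSITIVE
query cow: checks bit0=1, bit8=1 (all 1) -> maybe => FALSE POSITIVE
query emu: checks bit2=1, bit5=1 (all 1) -> maybe => FALSE POSITIVE
query fox: checks bit0=1, bit1=0 (has a 0) -> no => not a false positive
query yak: checks bit3=0, bit7=0 (has a 0) -> no => not a false positive
False positives (alphabetical): ape cow emu

Answer: ape cow emu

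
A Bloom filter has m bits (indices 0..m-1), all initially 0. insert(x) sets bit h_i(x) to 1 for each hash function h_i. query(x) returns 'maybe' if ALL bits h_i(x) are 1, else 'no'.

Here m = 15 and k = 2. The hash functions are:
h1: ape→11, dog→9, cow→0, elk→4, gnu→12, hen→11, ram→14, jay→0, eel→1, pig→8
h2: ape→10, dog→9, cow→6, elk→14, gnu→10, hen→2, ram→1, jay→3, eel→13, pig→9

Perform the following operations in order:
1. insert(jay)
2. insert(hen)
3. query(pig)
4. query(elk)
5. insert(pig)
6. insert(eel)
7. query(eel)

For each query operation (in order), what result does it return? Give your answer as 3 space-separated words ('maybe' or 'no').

Start: bits=000000000000000
Op 1: insert jay -> sets bits 0 3 -> bits=100100000000000
Op 2: insert hen -> sets bits 2 11 -> bits=101100000001000
Op 3: query pig -> checks bit8=0, bit9=0 (has a 0) -> no
Op 4: query elk -> checks bit4=0, bit14=0 (has a 0) -> no
Op 5: insert pig -> sets bits 8 9 -> bits=101100001101000
Op 6: insert eel -> sets bits 1 13 -> bits=111100001101010
Op 7: query eel -> checks bit1=1, bit13=1 (all 1) -> maybe
Query results in order: no no maybe

Answer: no no maybe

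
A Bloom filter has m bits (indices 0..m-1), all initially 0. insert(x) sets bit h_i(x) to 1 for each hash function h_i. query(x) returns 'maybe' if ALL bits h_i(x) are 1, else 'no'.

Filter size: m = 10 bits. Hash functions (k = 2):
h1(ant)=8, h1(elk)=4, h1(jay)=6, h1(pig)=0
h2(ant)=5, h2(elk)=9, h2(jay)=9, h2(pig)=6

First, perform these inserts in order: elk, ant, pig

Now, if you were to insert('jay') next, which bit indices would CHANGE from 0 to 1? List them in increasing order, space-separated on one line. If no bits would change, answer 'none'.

Answer: none

Derivation:
Start: bits=0000000000
After insert 'elk': sets bits 4 9 -> bits=0000100001
After insert 'ant': sets bits 5 8 -> bits=0000110011
After insert 'pig': sets bits 0 6 -> bits=1000111011
insert 'jay' would touch bits 6 9; currently bit6=1, bit9=1
Bits that are 0 among those (would change 0->1): none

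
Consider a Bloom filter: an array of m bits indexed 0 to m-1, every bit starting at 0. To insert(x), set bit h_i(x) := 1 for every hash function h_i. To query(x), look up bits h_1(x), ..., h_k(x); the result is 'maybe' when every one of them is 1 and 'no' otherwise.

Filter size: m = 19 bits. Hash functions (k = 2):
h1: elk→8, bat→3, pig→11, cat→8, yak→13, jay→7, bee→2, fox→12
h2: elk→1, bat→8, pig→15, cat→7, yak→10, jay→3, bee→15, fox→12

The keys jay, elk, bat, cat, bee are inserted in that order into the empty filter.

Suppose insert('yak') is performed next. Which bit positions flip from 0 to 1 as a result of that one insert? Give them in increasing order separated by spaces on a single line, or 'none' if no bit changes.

Start: bits=0000000000000000000
After insert 'jay': sets bits 3 7 -> bits=0001000100000000000
After insert 'elk': sets bits 1 8 -> bits=0101000110000000000
After insert 'bat': sets bits 3 8 -> bits=0101000110000000000
After insert 'cat': sets bits 7 8 -> bits=0101000110000000000
After insert 'bee': sets bits 2 15 -> bits=0111000110000001000
insert 'yak' would touch bits 10 13; currently bit10=0, bit13=0
Bits that are 0 among those (would change 0->1): 10 13

Answer: 10 13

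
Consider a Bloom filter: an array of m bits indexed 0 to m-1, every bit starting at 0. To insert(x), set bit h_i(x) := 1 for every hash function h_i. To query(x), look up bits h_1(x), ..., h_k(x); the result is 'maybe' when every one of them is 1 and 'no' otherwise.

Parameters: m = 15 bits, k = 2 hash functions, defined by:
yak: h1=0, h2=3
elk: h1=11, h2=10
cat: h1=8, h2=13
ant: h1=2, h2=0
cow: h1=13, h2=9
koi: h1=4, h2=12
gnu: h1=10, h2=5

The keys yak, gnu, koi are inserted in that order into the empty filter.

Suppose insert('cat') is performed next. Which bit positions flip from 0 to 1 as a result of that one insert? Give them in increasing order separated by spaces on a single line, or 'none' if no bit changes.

Start: bits=000000000000000
After insert 'yak': sets bits 0 3 -> bits=100100000000000
After insert 'gnu': sets bits 5 10 -> bits=100101000010000
After insert 'koi': sets bits 4 12 -> bits=100111000010100
insert 'cat' would touch bits 8 13; currently bit8=0, bit13=0
Bits that are 0 among those (would change 0->1): 8 13

Answer: 8 13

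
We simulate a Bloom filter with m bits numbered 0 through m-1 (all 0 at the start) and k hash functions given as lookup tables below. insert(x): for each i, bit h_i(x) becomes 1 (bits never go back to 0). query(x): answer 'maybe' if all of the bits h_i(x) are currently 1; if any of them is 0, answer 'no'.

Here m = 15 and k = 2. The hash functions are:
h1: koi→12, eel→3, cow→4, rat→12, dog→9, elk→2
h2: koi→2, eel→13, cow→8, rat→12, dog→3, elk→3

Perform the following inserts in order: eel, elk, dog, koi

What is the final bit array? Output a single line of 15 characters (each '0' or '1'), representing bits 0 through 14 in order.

Start: bits=000000000000000
After insert 'eel': sets bits 3 13 -> bits=000100000000010
After insert 'elk': sets bits 2 3 -> bits=001100000000010
After insert 'dog': sets bits 3 9 -> bits=001100000100010
After insert 'koi': sets bits 2 12 -> bits=001100000100110

Answer: 001100000100110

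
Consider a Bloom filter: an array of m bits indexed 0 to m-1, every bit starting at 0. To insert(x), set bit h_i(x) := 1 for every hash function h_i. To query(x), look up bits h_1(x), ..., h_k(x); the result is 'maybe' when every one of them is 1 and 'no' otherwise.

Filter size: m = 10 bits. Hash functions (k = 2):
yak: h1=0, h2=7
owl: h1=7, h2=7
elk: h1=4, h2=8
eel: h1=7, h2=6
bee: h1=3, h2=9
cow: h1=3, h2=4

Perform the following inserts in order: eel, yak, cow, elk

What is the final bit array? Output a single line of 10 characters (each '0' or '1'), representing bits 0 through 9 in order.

Answer: 1001101110

Derivation:
Start: bits=0000000000
After insert 'eel': sets bits 6 7 -> bits=0000001100
After insert 'yak': sets bits 0 7 -> bits=1000001100
After insert 'cow': sets bits 3 4 -> bits=1001101100
After insert 'elk': sets bits 4 8 -> bits=1001101110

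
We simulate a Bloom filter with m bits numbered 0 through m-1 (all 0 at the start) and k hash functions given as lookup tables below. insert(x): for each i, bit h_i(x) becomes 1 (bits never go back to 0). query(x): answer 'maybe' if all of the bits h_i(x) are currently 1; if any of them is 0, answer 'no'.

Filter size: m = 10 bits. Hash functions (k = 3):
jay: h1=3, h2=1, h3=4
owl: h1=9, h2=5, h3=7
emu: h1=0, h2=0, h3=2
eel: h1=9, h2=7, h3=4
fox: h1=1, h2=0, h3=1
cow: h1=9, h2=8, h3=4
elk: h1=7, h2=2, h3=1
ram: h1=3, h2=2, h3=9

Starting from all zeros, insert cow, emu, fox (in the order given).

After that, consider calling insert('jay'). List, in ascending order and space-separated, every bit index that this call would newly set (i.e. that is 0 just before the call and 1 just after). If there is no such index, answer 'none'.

Answer: 3

Derivation:
Start: bits=0000000000
After insert 'cow': sets bits 4 8 9 -> bits=0000100011
After insert 'emu': sets bits 0 2 -> bits=1010100011
After insert 'fox': sets bits 0 1 -> bits=1110100011
insert 'jay' would touch bits 1 3 4; currently bit1=1, bit3=0, bit4=1
Bits that are 0 among those (would change 0->1): 3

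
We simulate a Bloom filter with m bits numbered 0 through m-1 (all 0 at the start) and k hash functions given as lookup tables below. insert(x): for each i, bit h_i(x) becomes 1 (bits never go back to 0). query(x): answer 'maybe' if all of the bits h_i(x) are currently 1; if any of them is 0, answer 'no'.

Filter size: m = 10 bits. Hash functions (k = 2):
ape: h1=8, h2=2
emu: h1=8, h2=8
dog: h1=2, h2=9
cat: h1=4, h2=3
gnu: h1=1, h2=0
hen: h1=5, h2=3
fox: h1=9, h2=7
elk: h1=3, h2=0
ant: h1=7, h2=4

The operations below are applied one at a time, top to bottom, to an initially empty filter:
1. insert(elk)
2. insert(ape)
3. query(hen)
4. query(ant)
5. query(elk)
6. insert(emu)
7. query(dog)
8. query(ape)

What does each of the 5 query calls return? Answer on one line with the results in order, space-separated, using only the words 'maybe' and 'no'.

Start: bits=0000000000
Op 1: insert elk -> sets bits 0 3 -> bits=1001000000
Op 2: insert ape -> sets bits 2 8 -> bits=1011000010
Op 3: query hen -> checks bit3=1, bit5=0 (has a 0) -> no
Op 4: query ant -> checks bit4=0, bit7=0 (has a 0) -> no
Op 5: query elk -> checks bit0=1, bit3=1 (all 1) -> maybe
Op 6: insert emu -> sets bits 8 -> bits=1011000010
Op 7: query dog -> checks bit2=1, bit9=0 (has a 0) -> no
Op 8: query ape -> checks bit2=1, bit8=1 (all 1) -> maybe
Query results in order: no no maybe no maybe

Answer: no no maybe no maybe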